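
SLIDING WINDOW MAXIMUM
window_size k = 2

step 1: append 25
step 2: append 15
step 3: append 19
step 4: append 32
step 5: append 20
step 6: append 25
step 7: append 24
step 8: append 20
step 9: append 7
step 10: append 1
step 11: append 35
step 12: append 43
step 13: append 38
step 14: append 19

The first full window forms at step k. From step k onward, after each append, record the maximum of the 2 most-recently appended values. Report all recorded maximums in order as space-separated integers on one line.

Answer: 25 19 32 32 25 25 24 20 7 35 43 43 38

Derivation:
step 1: append 25 -> window=[25] (not full yet)
step 2: append 15 -> window=[25, 15] -> max=25
step 3: append 19 -> window=[15, 19] -> max=19
step 4: append 32 -> window=[19, 32] -> max=32
step 5: append 20 -> window=[32, 20] -> max=32
step 6: append 25 -> window=[20, 25] -> max=25
step 7: append 24 -> window=[25, 24] -> max=25
step 8: append 20 -> window=[24, 20] -> max=24
step 9: append 7 -> window=[20, 7] -> max=20
step 10: append 1 -> window=[7, 1] -> max=7
step 11: append 35 -> window=[1, 35] -> max=35
step 12: append 43 -> window=[35, 43] -> max=43
step 13: append 38 -> window=[43, 38] -> max=43
step 14: append 19 -> window=[38, 19] -> max=38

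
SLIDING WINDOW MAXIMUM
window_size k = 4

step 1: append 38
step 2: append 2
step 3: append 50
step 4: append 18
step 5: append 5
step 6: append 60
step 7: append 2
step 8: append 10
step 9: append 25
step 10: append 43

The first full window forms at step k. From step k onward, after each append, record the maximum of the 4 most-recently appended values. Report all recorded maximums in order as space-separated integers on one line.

step 1: append 38 -> window=[38] (not full yet)
step 2: append 2 -> window=[38, 2] (not full yet)
step 3: append 50 -> window=[38, 2, 50] (not full yet)
step 4: append 18 -> window=[38, 2, 50, 18] -> max=50
step 5: append 5 -> window=[2, 50, 18, 5] -> max=50
step 6: append 60 -> window=[50, 18, 5, 60] -> max=60
step 7: append 2 -> window=[18, 5, 60, 2] -> max=60
step 8: append 10 -> window=[5, 60, 2, 10] -> max=60
step 9: append 25 -> window=[60, 2, 10, 25] -> max=60
step 10: append 43 -> window=[2, 10, 25, 43] -> max=43

Answer: 50 50 60 60 60 60 43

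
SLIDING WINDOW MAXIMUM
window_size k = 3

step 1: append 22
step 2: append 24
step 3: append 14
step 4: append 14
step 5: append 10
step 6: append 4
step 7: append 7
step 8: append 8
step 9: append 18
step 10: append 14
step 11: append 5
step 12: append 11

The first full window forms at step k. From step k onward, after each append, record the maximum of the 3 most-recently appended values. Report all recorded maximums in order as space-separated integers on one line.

step 1: append 22 -> window=[22] (not full yet)
step 2: append 24 -> window=[22, 24] (not full yet)
step 3: append 14 -> window=[22, 24, 14] -> max=24
step 4: append 14 -> window=[24, 14, 14] -> max=24
step 5: append 10 -> window=[14, 14, 10] -> max=14
step 6: append 4 -> window=[14, 10, 4] -> max=14
step 7: append 7 -> window=[10, 4, 7] -> max=10
step 8: append 8 -> window=[4, 7, 8] -> max=8
step 9: append 18 -> window=[7, 8, 18] -> max=18
step 10: append 14 -> window=[8, 18, 14] -> max=18
step 11: append 5 -> window=[18, 14, 5] -> max=18
step 12: append 11 -> window=[14, 5, 11] -> max=14

Answer: 24 24 14 14 10 8 18 18 18 14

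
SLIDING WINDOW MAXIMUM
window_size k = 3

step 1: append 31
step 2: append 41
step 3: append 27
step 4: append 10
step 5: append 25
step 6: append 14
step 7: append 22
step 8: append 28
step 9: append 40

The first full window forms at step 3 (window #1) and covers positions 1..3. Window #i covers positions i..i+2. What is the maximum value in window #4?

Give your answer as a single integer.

Answer: 25

Derivation:
step 1: append 31 -> window=[31] (not full yet)
step 2: append 41 -> window=[31, 41] (not full yet)
step 3: append 27 -> window=[31, 41, 27] -> max=41
step 4: append 10 -> window=[41, 27, 10] -> max=41
step 5: append 25 -> window=[27, 10, 25] -> max=27
step 6: append 14 -> window=[10, 25, 14] -> max=25
Window #4 max = 25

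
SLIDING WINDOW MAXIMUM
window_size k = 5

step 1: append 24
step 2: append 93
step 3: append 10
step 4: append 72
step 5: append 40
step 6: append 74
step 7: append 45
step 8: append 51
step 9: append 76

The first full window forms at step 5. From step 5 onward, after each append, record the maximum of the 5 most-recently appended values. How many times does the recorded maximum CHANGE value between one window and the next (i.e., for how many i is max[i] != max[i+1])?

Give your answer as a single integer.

Answer: 2

Derivation:
step 1: append 24 -> window=[24] (not full yet)
step 2: append 93 -> window=[24, 93] (not full yet)
step 3: append 10 -> window=[24, 93, 10] (not full yet)
step 4: append 72 -> window=[24, 93, 10, 72] (not full yet)
step 5: append 40 -> window=[24, 93, 10, 72, 40] -> max=93
step 6: append 74 -> window=[93, 10, 72, 40, 74] -> max=93
step 7: append 45 -> window=[10, 72, 40, 74, 45] -> max=74
step 8: append 51 -> window=[72, 40, 74, 45, 51] -> max=74
step 9: append 76 -> window=[40, 74, 45, 51, 76] -> max=76
Recorded maximums: 93 93 74 74 76
Changes between consecutive maximums: 2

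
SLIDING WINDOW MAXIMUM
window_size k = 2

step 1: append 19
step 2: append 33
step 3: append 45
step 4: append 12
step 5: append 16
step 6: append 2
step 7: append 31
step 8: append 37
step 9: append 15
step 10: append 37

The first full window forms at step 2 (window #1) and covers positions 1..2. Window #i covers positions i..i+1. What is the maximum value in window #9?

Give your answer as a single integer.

step 1: append 19 -> window=[19] (not full yet)
step 2: append 33 -> window=[19, 33] -> max=33
step 3: append 45 -> window=[33, 45] -> max=45
step 4: append 12 -> window=[45, 12] -> max=45
step 5: append 16 -> window=[12, 16] -> max=16
step 6: append 2 -> window=[16, 2] -> max=16
step 7: append 31 -> window=[2, 31] -> max=31
step 8: append 37 -> window=[31, 37] -> max=37
step 9: append 15 -> window=[37, 15] -> max=37
step 10: append 37 -> window=[15, 37] -> max=37
Window #9 max = 37

Answer: 37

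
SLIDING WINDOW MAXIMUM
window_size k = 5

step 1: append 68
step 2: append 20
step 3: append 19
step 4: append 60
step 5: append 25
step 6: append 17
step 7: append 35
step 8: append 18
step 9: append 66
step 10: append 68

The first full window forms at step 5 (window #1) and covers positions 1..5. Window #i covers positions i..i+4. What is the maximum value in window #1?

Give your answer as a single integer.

step 1: append 68 -> window=[68] (not full yet)
step 2: append 20 -> window=[68, 20] (not full yet)
step 3: append 19 -> window=[68, 20, 19] (not full yet)
step 4: append 60 -> window=[68, 20, 19, 60] (not full yet)
step 5: append 25 -> window=[68, 20, 19, 60, 25] -> max=68
Window #1 max = 68

Answer: 68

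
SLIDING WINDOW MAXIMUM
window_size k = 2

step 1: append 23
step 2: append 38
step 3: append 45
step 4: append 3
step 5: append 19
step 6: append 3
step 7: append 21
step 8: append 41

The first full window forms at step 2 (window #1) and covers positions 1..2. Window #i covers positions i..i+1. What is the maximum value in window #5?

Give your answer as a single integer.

step 1: append 23 -> window=[23] (not full yet)
step 2: append 38 -> window=[23, 38] -> max=38
step 3: append 45 -> window=[38, 45] -> max=45
step 4: append 3 -> window=[45, 3] -> max=45
step 5: append 19 -> window=[3, 19] -> max=19
step 6: append 3 -> window=[19, 3] -> max=19
Window #5 max = 19

Answer: 19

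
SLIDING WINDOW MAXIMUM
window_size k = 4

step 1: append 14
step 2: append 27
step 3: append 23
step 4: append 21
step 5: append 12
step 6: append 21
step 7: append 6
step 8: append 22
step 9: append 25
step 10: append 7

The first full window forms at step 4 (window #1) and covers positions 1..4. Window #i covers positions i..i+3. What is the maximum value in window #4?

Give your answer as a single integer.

step 1: append 14 -> window=[14] (not full yet)
step 2: append 27 -> window=[14, 27] (not full yet)
step 3: append 23 -> window=[14, 27, 23] (not full yet)
step 4: append 21 -> window=[14, 27, 23, 21] -> max=27
step 5: append 12 -> window=[27, 23, 21, 12] -> max=27
step 6: append 21 -> window=[23, 21, 12, 21] -> max=23
step 7: append 6 -> window=[21, 12, 21, 6] -> max=21
Window #4 max = 21

Answer: 21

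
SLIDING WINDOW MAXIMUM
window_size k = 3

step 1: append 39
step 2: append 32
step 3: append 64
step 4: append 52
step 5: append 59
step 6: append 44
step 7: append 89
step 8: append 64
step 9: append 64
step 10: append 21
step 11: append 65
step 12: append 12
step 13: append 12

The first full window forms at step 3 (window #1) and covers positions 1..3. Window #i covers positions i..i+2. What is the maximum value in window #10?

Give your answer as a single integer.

Answer: 65

Derivation:
step 1: append 39 -> window=[39] (not full yet)
step 2: append 32 -> window=[39, 32] (not full yet)
step 3: append 64 -> window=[39, 32, 64] -> max=64
step 4: append 52 -> window=[32, 64, 52] -> max=64
step 5: append 59 -> window=[64, 52, 59] -> max=64
step 6: append 44 -> window=[52, 59, 44] -> max=59
step 7: append 89 -> window=[59, 44, 89] -> max=89
step 8: append 64 -> window=[44, 89, 64] -> max=89
step 9: append 64 -> window=[89, 64, 64] -> max=89
step 10: append 21 -> window=[64, 64, 21] -> max=64
step 11: append 65 -> window=[64, 21, 65] -> max=65
step 12: append 12 -> window=[21, 65, 12] -> max=65
Window #10 max = 65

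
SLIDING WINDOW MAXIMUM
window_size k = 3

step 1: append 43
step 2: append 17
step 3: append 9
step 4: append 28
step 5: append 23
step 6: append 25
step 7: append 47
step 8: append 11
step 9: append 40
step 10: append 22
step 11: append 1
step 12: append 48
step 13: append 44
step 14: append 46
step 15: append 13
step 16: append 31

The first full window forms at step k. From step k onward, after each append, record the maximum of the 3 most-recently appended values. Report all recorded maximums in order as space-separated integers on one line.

step 1: append 43 -> window=[43] (not full yet)
step 2: append 17 -> window=[43, 17] (not full yet)
step 3: append 9 -> window=[43, 17, 9] -> max=43
step 4: append 28 -> window=[17, 9, 28] -> max=28
step 5: append 23 -> window=[9, 28, 23] -> max=28
step 6: append 25 -> window=[28, 23, 25] -> max=28
step 7: append 47 -> window=[23, 25, 47] -> max=47
step 8: append 11 -> window=[25, 47, 11] -> max=47
step 9: append 40 -> window=[47, 11, 40] -> max=47
step 10: append 22 -> window=[11, 40, 22] -> max=40
step 11: append 1 -> window=[40, 22, 1] -> max=40
step 12: append 48 -> window=[22, 1, 48] -> max=48
step 13: append 44 -> window=[1, 48, 44] -> max=48
step 14: append 46 -> window=[48, 44, 46] -> max=48
step 15: append 13 -> window=[44, 46, 13] -> max=46
step 16: append 31 -> window=[46, 13, 31] -> max=46

Answer: 43 28 28 28 47 47 47 40 40 48 48 48 46 46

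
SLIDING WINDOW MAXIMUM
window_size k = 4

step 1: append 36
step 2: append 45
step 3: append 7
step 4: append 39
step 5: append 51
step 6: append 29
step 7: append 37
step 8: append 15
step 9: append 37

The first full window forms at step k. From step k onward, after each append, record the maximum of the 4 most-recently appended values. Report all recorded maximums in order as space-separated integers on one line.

Answer: 45 51 51 51 51 37

Derivation:
step 1: append 36 -> window=[36] (not full yet)
step 2: append 45 -> window=[36, 45] (not full yet)
step 3: append 7 -> window=[36, 45, 7] (not full yet)
step 4: append 39 -> window=[36, 45, 7, 39] -> max=45
step 5: append 51 -> window=[45, 7, 39, 51] -> max=51
step 6: append 29 -> window=[7, 39, 51, 29] -> max=51
step 7: append 37 -> window=[39, 51, 29, 37] -> max=51
step 8: append 15 -> window=[51, 29, 37, 15] -> max=51
step 9: append 37 -> window=[29, 37, 15, 37] -> max=37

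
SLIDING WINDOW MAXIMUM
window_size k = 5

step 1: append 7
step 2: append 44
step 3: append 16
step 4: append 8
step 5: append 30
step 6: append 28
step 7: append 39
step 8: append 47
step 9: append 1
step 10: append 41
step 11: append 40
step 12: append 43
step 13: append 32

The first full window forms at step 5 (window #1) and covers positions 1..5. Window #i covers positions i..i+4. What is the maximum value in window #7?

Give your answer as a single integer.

step 1: append 7 -> window=[7] (not full yet)
step 2: append 44 -> window=[7, 44] (not full yet)
step 3: append 16 -> window=[7, 44, 16] (not full yet)
step 4: append 8 -> window=[7, 44, 16, 8] (not full yet)
step 5: append 30 -> window=[7, 44, 16, 8, 30] -> max=44
step 6: append 28 -> window=[44, 16, 8, 30, 28] -> max=44
step 7: append 39 -> window=[16, 8, 30, 28, 39] -> max=39
step 8: append 47 -> window=[8, 30, 28, 39, 47] -> max=47
step 9: append 1 -> window=[30, 28, 39, 47, 1] -> max=47
step 10: append 41 -> window=[28, 39, 47, 1, 41] -> max=47
step 11: append 40 -> window=[39, 47, 1, 41, 40] -> max=47
Window #7 max = 47

Answer: 47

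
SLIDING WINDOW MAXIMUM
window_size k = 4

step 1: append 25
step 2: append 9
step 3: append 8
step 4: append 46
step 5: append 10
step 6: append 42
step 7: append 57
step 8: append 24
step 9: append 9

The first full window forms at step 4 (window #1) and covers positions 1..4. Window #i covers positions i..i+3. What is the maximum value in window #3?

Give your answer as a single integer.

step 1: append 25 -> window=[25] (not full yet)
step 2: append 9 -> window=[25, 9] (not full yet)
step 3: append 8 -> window=[25, 9, 8] (not full yet)
step 4: append 46 -> window=[25, 9, 8, 46] -> max=46
step 5: append 10 -> window=[9, 8, 46, 10] -> max=46
step 6: append 42 -> window=[8, 46, 10, 42] -> max=46
Window #3 max = 46

Answer: 46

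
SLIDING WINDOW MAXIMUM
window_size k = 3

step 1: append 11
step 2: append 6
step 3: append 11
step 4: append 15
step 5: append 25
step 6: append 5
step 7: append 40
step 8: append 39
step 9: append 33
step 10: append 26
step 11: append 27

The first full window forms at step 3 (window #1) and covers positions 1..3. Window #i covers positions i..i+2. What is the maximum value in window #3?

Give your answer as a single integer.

Answer: 25

Derivation:
step 1: append 11 -> window=[11] (not full yet)
step 2: append 6 -> window=[11, 6] (not full yet)
step 3: append 11 -> window=[11, 6, 11] -> max=11
step 4: append 15 -> window=[6, 11, 15] -> max=15
step 5: append 25 -> window=[11, 15, 25] -> max=25
Window #3 max = 25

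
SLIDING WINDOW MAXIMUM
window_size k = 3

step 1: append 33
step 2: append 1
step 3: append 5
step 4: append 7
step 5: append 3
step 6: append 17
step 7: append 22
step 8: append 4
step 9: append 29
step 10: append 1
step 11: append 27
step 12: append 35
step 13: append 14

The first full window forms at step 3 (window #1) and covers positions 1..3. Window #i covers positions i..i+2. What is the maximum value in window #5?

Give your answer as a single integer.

step 1: append 33 -> window=[33] (not full yet)
step 2: append 1 -> window=[33, 1] (not full yet)
step 3: append 5 -> window=[33, 1, 5] -> max=33
step 4: append 7 -> window=[1, 5, 7] -> max=7
step 5: append 3 -> window=[5, 7, 3] -> max=7
step 6: append 17 -> window=[7, 3, 17] -> max=17
step 7: append 22 -> window=[3, 17, 22] -> max=22
Window #5 max = 22

Answer: 22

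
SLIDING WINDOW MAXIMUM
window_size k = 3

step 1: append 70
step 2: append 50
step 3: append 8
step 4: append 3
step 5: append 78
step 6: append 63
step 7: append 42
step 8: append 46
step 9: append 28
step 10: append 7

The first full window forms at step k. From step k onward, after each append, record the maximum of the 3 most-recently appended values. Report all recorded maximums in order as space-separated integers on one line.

step 1: append 70 -> window=[70] (not full yet)
step 2: append 50 -> window=[70, 50] (not full yet)
step 3: append 8 -> window=[70, 50, 8] -> max=70
step 4: append 3 -> window=[50, 8, 3] -> max=50
step 5: append 78 -> window=[8, 3, 78] -> max=78
step 6: append 63 -> window=[3, 78, 63] -> max=78
step 7: append 42 -> window=[78, 63, 42] -> max=78
step 8: append 46 -> window=[63, 42, 46] -> max=63
step 9: append 28 -> window=[42, 46, 28] -> max=46
step 10: append 7 -> window=[46, 28, 7] -> max=46

Answer: 70 50 78 78 78 63 46 46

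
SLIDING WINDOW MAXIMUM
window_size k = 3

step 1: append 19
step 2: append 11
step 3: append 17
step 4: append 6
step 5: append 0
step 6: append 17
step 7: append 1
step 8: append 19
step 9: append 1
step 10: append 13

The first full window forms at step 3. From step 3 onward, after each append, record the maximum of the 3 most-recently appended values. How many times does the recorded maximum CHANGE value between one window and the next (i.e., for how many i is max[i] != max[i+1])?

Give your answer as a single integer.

step 1: append 19 -> window=[19] (not full yet)
step 2: append 11 -> window=[19, 11] (not full yet)
step 3: append 17 -> window=[19, 11, 17] -> max=19
step 4: append 6 -> window=[11, 17, 6] -> max=17
step 5: append 0 -> window=[17, 6, 0] -> max=17
step 6: append 17 -> window=[6, 0, 17] -> max=17
step 7: append 1 -> window=[0, 17, 1] -> max=17
step 8: append 19 -> window=[17, 1, 19] -> max=19
step 9: append 1 -> window=[1, 19, 1] -> max=19
step 10: append 13 -> window=[19, 1, 13] -> max=19
Recorded maximums: 19 17 17 17 17 19 19 19
Changes between consecutive maximums: 2

Answer: 2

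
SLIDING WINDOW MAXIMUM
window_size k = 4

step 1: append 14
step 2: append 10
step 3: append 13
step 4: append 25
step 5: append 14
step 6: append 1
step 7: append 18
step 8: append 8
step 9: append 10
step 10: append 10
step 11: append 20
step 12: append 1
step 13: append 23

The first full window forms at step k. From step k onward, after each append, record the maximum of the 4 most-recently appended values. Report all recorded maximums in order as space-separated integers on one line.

step 1: append 14 -> window=[14] (not full yet)
step 2: append 10 -> window=[14, 10] (not full yet)
step 3: append 13 -> window=[14, 10, 13] (not full yet)
step 4: append 25 -> window=[14, 10, 13, 25] -> max=25
step 5: append 14 -> window=[10, 13, 25, 14] -> max=25
step 6: append 1 -> window=[13, 25, 14, 1] -> max=25
step 7: append 18 -> window=[25, 14, 1, 18] -> max=25
step 8: append 8 -> window=[14, 1, 18, 8] -> max=18
step 9: append 10 -> window=[1, 18, 8, 10] -> max=18
step 10: append 10 -> window=[18, 8, 10, 10] -> max=18
step 11: append 20 -> window=[8, 10, 10, 20] -> max=20
step 12: append 1 -> window=[10, 10, 20, 1] -> max=20
step 13: append 23 -> window=[10, 20, 1, 23] -> max=23

Answer: 25 25 25 25 18 18 18 20 20 23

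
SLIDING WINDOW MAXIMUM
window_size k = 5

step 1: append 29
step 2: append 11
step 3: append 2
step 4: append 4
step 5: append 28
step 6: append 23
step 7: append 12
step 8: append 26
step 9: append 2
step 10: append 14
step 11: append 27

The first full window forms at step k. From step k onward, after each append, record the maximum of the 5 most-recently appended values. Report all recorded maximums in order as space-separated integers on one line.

Answer: 29 28 28 28 28 26 27

Derivation:
step 1: append 29 -> window=[29] (not full yet)
step 2: append 11 -> window=[29, 11] (not full yet)
step 3: append 2 -> window=[29, 11, 2] (not full yet)
step 4: append 4 -> window=[29, 11, 2, 4] (not full yet)
step 5: append 28 -> window=[29, 11, 2, 4, 28] -> max=29
step 6: append 23 -> window=[11, 2, 4, 28, 23] -> max=28
step 7: append 12 -> window=[2, 4, 28, 23, 12] -> max=28
step 8: append 26 -> window=[4, 28, 23, 12, 26] -> max=28
step 9: append 2 -> window=[28, 23, 12, 26, 2] -> max=28
step 10: append 14 -> window=[23, 12, 26, 2, 14] -> max=26
step 11: append 27 -> window=[12, 26, 2, 14, 27] -> max=27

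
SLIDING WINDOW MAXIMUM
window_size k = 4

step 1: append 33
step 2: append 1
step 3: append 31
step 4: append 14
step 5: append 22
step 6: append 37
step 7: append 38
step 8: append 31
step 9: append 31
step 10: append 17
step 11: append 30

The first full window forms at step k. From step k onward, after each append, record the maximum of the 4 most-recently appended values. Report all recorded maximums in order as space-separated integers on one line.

step 1: append 33 -> window=[33] (not full yet)
step 2: append 1 -> window=[33, 1] (not full yet)
step 3: append 31 -> window=[33, 1, 31] (not full yet)
step 4: append 14 -> window=[33, 1, 31, 14] -> max=33
step 5: append 22 -> window=[1, 31, 14, 22] -> max=31
step 6: append 37 -> window=[31, 14, 22, 37] -> max=37
step 7: append 38 -> window=[14, 22, 37, 38] -> max=38
step 8: append 31 -> window=[22, 37, 38, 31] -> max=38
step 9: append 31 -> window=[37, 38, 31, 31] -> max=38
step 10: append 17 -> window=[38, 31, 31, 17] -> max=38
step 11: append 30 -> window=[31, 31, 17, 30] -> max=31

Answer: 33 31 37 38 38 38 38 31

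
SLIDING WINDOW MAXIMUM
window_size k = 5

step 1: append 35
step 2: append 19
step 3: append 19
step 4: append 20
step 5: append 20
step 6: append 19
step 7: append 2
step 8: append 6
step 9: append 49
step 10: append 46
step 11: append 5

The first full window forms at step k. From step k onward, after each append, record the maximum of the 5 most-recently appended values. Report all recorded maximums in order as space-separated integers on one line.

Answer: 35 20 20 20 49 49 49

Derivation:
step 1: append 35 -> window=[35] (not full yet)
step 2: append 19 -> window=[35, 19] (not full yet)
step 3: append 19 -> window=[35, 19, 19] (not full yet)
step 4: append 20 -> window=[35, 19, 19, 20] (not full yet)
step 5: append 20 -> window=[35, 19, 19, 20, 20] -> max=35
step 6: append 19 -> window=[19, 19, 20, 20, 19] -> max=20
step 7: append 2 -> window=[19, 20, 20, 19, 2] -> max=20
step 8: append 6 -> window=[20, 20, 19, 2, 6] -> max=20
step 9: append 49 -> window=[20, 19, 2, 6, 49] -> max=49
step 10: append 46 -> window=[19, 2, 6, 49, 46] -> max=49
step 11: append 5 -> window=[2, 6, 49, 46, 5] -> max=49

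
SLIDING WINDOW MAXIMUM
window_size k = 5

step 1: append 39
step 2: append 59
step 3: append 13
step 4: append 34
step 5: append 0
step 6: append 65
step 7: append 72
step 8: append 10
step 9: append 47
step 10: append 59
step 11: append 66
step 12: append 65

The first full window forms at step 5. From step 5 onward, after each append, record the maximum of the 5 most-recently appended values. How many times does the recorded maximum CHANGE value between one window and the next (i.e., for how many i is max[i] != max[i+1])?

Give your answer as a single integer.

step 1: append 39 -> window=[39] (not full yet)
step 2: append 59 -> window=[39, 59] (not full yet)
step 3: append 13 -> window=[39, 59, 13] (not full yet)
step 4: append 34 -> window=[39, 59, 13, 34] (not full yet)
step 5: append 0 -> window=[39, 59, 13, 34, 0] -> max=59
step 6: append 65 -> window=[59, 13, 34, 0, 65] -> max=65
step 7: append 72 -> window=[13, 34, 0, 65, 72] -> max=72
step 8: append 10 -> window=[34, 0, 65, 72, 10] -> max=72
step 9: append 47 -> window=[0, 65, 72, 10, 47] -> max=72
step 10: append 59 -> window=[65, 72, 10, 47, 59] -> max=72
step 11: append 66 -> window=[72, 10, 47, 59, 66] -> max=72
step 12: append 65 -> window=[10, 47, 59, 66, 65] -> max=66
Recorded maximums: 59 65 72 72 72 72 72 66
Changes between consecutive maximums: 3

Answer: 3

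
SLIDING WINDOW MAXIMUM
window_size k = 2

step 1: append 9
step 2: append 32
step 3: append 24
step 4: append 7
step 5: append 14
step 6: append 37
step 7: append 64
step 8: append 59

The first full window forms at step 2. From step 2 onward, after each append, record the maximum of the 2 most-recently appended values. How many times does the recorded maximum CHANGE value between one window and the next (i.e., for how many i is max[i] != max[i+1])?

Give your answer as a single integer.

Answer: 4

Derivation:
step 1: append 9 -> window=[9] (not full yet)
step 2: append 32 -> window=[9, 32] -> max=32
step 3: append 24 -> window=[32, 24] -> max=32
step 4: append 7 -> window=[24, 7] -> max=24
step 5: append 14 -> window=[7, 14] -> max=14
step 6: append 37 -> window=[14, 37] -> max=37
step 7: append 64 -> window=[37, 64] -> max=64
step 8: append 59 -> window=[64, 59] -> max=64
Recorded maximums: 32 32 24 14 37 64 64
Changes between consecutive maximums: 4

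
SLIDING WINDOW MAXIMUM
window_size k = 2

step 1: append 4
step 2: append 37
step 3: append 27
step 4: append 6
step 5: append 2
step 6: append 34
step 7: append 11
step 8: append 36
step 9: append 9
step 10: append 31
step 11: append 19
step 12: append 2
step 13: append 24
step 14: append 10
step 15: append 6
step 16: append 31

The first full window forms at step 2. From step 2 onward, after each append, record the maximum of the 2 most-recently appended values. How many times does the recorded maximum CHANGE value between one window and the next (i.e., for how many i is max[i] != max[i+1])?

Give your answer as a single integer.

Answer: 9

Derivation:
step 1: append 4 -> window=[4] (not full yet)
step 2: append 37 -> window=[4, 37] -> max=37
step 3: append 27 -> window=[37, 27] -> max=37
step 4: append 6 -> window=[27, 6] -> max=27
step 5: append 2 -> window=[6, 2] -> max=6
step 6: append 34 -> window=[2, 34] -> max=34
step 7: append 11 -> window=[34, 11] -> max=34
step 8: append 36 -> window=[11, 36] -> max=36
step 9: append 9 -> window=[36, 9] -> max=36
step 10: append 31 -> window=[9, 31] -> max=31
step 11: append 19 -> window=[31, 19] -> max=31
step 12: append 2 -> window=[19, 2] -> max=19
step 13: append 24 -> window=[2, 24] -> max=24
step 14: append 10 -> window=[24, 10] -> max=24
step 15: append 6 -> window=[10, 6] -> max=10
step 16: append 31 -> window=[6, 31] -> max=31
Recorded maximums: 37 37 27 6 34 34 36 36 31 31 19 24 24 10 31
Changes between consecutive maximums: 9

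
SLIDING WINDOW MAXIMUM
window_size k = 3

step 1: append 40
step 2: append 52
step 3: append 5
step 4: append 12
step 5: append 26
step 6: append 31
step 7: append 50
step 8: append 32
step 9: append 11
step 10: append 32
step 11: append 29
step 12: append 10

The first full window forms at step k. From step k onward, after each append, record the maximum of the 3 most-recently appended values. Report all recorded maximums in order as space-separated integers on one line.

step 1: append 40 -> window=[40] (not full yet)
step 2: append 52 -> window=[40, 52] (not full yet)
step 3: append 5 -> window=[40, 52, 5] -> max=52
step 4: append 12 -> window=[52, 5, 12] -> max=52
step 5: append 26 -> window=[5, 12, 26] -> max=26
step 6: append 31 -> window=[12, 26, 31] -> max=31
step 7: append 50 -> window=[26, 31, 50] -> max=50
step 8: append 32 -> window=[31, 50, 32] -> max=50
step 9: append 11 -> window=[50, 32, 11] -> max=50
step 10: append 32 -> window=[32, 11, 32] -> max=32
step 11: append 29 -> window=[11, 32, 29] -> max=32
step 12: append 10 -> window=[32, 29, 10] -> max=32

Answer: 52 52 26 31 50 50 50 32 32 32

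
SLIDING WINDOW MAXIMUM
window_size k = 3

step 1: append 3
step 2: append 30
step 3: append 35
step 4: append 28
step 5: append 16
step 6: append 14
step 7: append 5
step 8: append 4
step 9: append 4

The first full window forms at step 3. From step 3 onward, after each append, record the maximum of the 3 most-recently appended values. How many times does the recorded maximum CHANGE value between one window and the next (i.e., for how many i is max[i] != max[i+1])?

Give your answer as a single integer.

Answer: 4

Derivation:
step 1: append 3 -> window=[3] (not full yet)
step 2: append 30 -> window=[3, 30] (not full yet)
step 3: append 35 -> window=[3, 30, 35] -> max=35
step 4: append 28 -> window=[30, 35, 28] -> max=35
step 5: append 16 -> window=[35, 28, 16] -> max=35
step 6: append 14 -> window=[28, 16, 14] -> max=28
step 7: append 5 -> window=[16, 14, 5] -> max=16
step 8: append 4 -> window=[14, 5, 4] -> max=14
step 9: append 4 -> window=[5, 4, 4] -> max=5
Recorded maximums: 35 35 35 28 16 14 5
Changes between consecutive maximums: 4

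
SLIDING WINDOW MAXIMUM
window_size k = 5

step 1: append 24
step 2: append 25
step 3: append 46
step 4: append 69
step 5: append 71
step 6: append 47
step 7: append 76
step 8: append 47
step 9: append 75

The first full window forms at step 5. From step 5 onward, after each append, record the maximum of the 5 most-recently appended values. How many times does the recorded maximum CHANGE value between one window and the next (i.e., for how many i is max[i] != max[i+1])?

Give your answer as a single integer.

Answer: 1

Derivation:
step 1: append 24 -> window=[24] (not full yet)
step 2: append 25 -> window=[24, 25] (not full yet)
step 3: append 46 -> window=[24, 25, 46] (not full yet)
step 4: append 69 -> window=[24, 25, 46, 69] (not full yet)
step 5: append 71 -> window=[24, 25, 46, 69, 71] -> max=71
step 6: append 47 -> window=[25, 46, 69, 71, 47] -> max=71
step 7: append 76 -> window=[46, 69, 71, 47, 76] -> max=76
step 8: append 47 -> window=[69, 71, 47, 76, 47] -> max=76
step 9: append 75 -> window=[71, 47, 76, 47, 75] -> max=76
Recorded maximums: 71 71 76 76 76
Changes between consecutive maximums: 1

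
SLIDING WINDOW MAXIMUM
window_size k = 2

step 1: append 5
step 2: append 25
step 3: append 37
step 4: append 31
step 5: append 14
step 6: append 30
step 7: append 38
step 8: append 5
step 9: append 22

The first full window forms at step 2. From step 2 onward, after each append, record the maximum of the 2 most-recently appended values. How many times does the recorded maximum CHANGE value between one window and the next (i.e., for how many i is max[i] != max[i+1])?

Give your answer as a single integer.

step 1: append 5 -> window=[5] (not full yet)
step 2: append 25 -> window=[5, 25] -> max=25
step 3: append 37 -> window=[25, 37] -> max=37
step 4: append 31 -> window=[37, 31] -> max=37
step 5: append 14 -> window=[31, 14] -> max=31
step 6: append 30 -> window=[14, 30] -> max=30
step 7: append 38 -> window=[30, 38] -> max=38
step 8: append 5 -> window=[38, 5] -> max=38
step 9: append 22 -> window=[5, 22] -> max=22
Recorded maximums: 25 37 37 31 30 38 38 22
Changes between consecutive maximums: 5

Answer: 5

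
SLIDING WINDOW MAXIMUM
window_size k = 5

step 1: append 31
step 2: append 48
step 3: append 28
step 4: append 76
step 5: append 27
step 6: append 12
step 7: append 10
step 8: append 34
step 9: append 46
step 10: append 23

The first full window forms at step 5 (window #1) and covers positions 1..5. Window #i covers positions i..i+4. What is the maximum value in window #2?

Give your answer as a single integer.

step 1: append 31 -> window=[31] (not full yet)
step 2: append 48 -> window=[31, 48] (not full yet)
step 3: append 28 -> window=[31, 48, 28] (not full yet)
step 4: append 76 -> window=[31, 48, 28, 76] (not full yet)
step 5: append 27 -> window=[31, 48, 28, 76, 27] -> max=76
step 6: append 12 -> window=[48, 28, 76, 27, 12] -> max=76
Window #2 max = 76

Answer: 76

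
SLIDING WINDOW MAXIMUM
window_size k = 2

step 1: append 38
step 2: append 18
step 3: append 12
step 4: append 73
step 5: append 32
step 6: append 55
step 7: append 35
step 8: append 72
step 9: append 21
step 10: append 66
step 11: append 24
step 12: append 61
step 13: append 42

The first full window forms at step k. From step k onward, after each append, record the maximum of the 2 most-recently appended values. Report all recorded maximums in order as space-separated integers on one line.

Answer: 38 18 73 73 55 55 72 72 66 66 61 61

Derivation:
step 1: append 38 -> window=[38] (not full yet)
step 2: append 18 -> window=[38, 18] -> max=38
step 3: append 12 -> window=[18, 12] -> max=18
step 4: append 73 -> window=[12, 73] -> max=73
step 5: append 32 -> window=[73, 32] -> max=73
step 6: append 55 -> window=[32, 55] -> max=55
step 7: append 35 -> window=[55, 35] -> max=55
step 8: append 72 -> window=[35, 72] -> max=72
step 9: append 21 -> window=[72, 21] -> max=72
step 10: append 66 -> window=[21, 66] -> max=66
step 11: append 24 -> window=[66, 24] -> max=66
step 12: append 61 -> window=[24, 61] -> max=61
step 13: append 42 -> window=[61, 42] -> max=61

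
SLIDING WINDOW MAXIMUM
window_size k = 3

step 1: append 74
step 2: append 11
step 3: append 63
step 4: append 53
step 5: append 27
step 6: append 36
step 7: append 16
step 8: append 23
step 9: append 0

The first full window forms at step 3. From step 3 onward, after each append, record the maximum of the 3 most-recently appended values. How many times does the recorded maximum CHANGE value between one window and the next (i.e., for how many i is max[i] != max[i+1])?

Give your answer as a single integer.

step 1: append 74 -> window=[74] (not full yet)
step 2: append 11 -> window=[74, 11] (not full yet)
step 3: append 63 -> window=[74, 11, 63] -> max=74
step 4: append 53 -> window=[11, 63, 53] -> max=63
step 5: append 27 -> window=[63, 53, 27] -> max=63
step 6: append 36 -> window=[53, 27, 36] -> max=53
step 7: append 16 -> window=[27, 36, 16] -> max=36
step 8: append 23 -> window=[36, 16, 23] -> max=36
step 9: append 0 -> window=[16, 23, 0] -> max=23
Recorded maximums: 74 63 63 53 36 36 23
Changes between consecutive maximums: 4

Answer: 4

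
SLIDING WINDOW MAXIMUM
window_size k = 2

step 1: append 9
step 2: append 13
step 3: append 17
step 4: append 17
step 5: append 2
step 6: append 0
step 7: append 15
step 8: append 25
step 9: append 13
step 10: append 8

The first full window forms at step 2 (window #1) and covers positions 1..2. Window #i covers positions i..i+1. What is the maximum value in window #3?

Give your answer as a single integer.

step 1: append 9 -> window=[9] (not full yet)
step 2: append 13 -> window=[9, 13] -> max=13
step 3: append 17 -> window=[13, 17] -> max=17
step 4: append 17 -> window=[17, 17] -> max=17
Window #3 max = 17

Answer: 17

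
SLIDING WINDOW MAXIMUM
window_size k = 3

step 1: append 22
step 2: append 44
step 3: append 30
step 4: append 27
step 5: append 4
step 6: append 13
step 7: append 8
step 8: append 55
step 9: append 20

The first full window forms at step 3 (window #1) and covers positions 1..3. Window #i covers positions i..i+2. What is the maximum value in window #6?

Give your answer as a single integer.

step 1: append 22 -> window=[22] (not full yet)
step 2: append 44 -> window=[22, 44] (not full yet)
step 3: append 30 -> window=[22, 44, 30] -> max=44
step 4: append 27 -> window=[44, 30, 27] -> max=44
step 5: append 4 -> window=[30, 27, 4] -> max=30
step 6: append 13 -> window=[27, 4, 13] -> max=27
step 7: append 8 -> window=[4, 13, 8] -> max=13
step 8: append 55 -> window=[13, 8, 55] -> max=55
Window #6 max = 55

Answer: 55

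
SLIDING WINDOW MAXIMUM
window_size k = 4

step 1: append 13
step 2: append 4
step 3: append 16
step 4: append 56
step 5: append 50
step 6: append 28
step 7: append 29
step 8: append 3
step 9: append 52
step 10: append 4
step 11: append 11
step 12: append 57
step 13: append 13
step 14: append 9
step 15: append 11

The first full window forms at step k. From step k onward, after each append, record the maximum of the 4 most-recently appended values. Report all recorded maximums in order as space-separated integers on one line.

step 1: append 13 -> window=[13] (not full yet)
step 2: append 4 -> window=[13, 4] (not full yet)
step 3: append 16 -> window=[13, 4, 16] (not full yet)
step 4: append 56 -> window=[13, 4, 16, 56] -> max=56
step 5: append 50 -> window=[4, 16, 56, 50] -> max=56
step 6: append 28 -> window=[16, 56, 50, 28] -> max=56
step 7: append 29 -> window=[56, 50, 28, 29] -> max=56
step 8: append 3 -> window=[50, 28, 29, 3] -> max=50
step 9: append 52 -> window=[28, 29, 3, 52] -> max=52
step 10: append 4 -> window=[29, 3, 52, 4] -> max=52
step 11: append 11 -> window=[3, 52, 4, 11] -> max=52
step 12: append 57 -> window=[52, 4, 11, 57] -> max=57
step 13: append 13 -> window=[4, 11, 57, 13] -> max=57
step 14: append 9 -> window=[11, 57, 13, 9] -> max=57
step 15: append 11 -> window=[57, 13, 9, 11] -> max=57

Answer: 56 56 56 56 50 52 52 52 57 57 57 57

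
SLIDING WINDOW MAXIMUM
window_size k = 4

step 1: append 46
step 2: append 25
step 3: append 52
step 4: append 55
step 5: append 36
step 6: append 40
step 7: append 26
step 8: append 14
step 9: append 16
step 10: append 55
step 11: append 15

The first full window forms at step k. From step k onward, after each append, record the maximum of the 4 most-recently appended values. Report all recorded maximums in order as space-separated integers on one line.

step 1: append 46 -> window=[46] (not full yet)
step 2: append 25 -> window=[46, 25] (not full yet)
step 3: append 52 -> window=[46, 25, 52] (not full yet)
step 4: append 55 -> window=[46, 25, 52, 55] -> max=55
step 5: append 36 -> window=[25, 52, 55, 36] -> max=55
step 6: append 40 -> window=[52, 55, 36, 40] -> max=55
step 7: append 26 -> window=[55, 36, 40, 26] -> max=55
step 8: append 14 -> window=[36, 40, 26, 14] -> max=40
step 9: append 16 -> window=[40, 26, 14, 16] -> max=40
step 10: append 55 -> window=[26, 14, 16, 55] -> max=55
step 11: append 15 -> window=[14, 16, 55, 15] -> max=55

Answer: 55 55 55 55 40 40 55 55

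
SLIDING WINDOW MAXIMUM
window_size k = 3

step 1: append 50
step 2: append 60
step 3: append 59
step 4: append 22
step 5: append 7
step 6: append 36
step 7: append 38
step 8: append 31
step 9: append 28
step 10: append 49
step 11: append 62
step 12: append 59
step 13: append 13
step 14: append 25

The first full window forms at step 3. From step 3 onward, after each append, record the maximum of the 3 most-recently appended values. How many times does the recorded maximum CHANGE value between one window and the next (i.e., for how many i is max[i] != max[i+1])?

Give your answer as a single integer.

Answer: 6

Derivation:
step 1: append 50 -> window=[50] (not full yet)
step 2: append 60 -> window=[50, 60] (not full yet)
step 3: append 59 -> window=[50, 60, 59] -> max=60
step 4: append 22 -> window=[60, 59, 22] -> max=60
step 5: append 7 -> window=[59, 22, 7] -> max=59
step 6: append 36 -> window=[22, 7, 36] -> max=36
step 7: append 38 -> window=[7, 36, 38] -> max=38
step 8: append 31 -> window=[36, 38, 31] -> max=38
step 9: append 28 -> window=[38, 31, 28] -> max=38
step 10: append 49 -> window=[31, 28, 49] -> max=49
step 11: append 62 -> window=[28, 49, 62] -> max=62
step 12: append 59 -> window=[49, 62, 59] -> max=62
step 13: append 13 -> window=[62, 59, 13] -> max=62
step 14: append 25 -> window=[59, 13, 25] -> max=59
Recorded maximums: 60 60 59 36 38 38 38 49 62 62 62 59
Changes between consecutive maximums: 6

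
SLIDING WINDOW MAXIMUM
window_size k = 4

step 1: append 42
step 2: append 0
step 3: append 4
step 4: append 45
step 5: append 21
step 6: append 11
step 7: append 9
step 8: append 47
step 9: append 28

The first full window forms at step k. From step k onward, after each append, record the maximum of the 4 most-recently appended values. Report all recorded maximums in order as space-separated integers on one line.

step 1: append 42 -> window=[42] (not full yet)
step 2: append 0 -> window=[42, 0] (not full yet)
step 3: append 4 -> window=[42, 0, 4] (not full yet)
step 4: append 45 -> window=[42, 0, 4, 45] -> max=45
step 5: append 21 -> window=[0, 4, 45, 21] -> max=45
step 6: append 11 -> window=[4, 45, 21, 11] -> max=45
step 7: append 9 -> window=[45, 21, 11, 9] -> max=45
step 8: append 47 -> window=[21, 11, 9, 47] -> max=47
step 9: append 28 -> window=[11, 9, 47, 28] -> max=47

Answer: 45 45 45 45 47 47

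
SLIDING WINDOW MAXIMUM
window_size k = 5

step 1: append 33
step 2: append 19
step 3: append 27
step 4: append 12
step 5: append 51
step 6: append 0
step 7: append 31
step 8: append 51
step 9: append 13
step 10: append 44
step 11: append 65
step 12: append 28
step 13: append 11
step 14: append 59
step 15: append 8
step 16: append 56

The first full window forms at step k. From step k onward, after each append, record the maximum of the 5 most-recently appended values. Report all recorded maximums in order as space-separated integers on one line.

step 1: append 33 -> window=[33] (not full yet)
step 2: append 19 -> window=[33, 19] (not full yet)
step 3: append 27 -> window=[33, 19, 27] (not full yet)
step 4: append 12 -> window=[33, 19, 27, 12] (not full yet)
step 5: append 51 -> window=[33, 19, 27, 12, 51] -> max=51
step 6: append 0 -> window=[19, 27, 12, 51, 0] -> max=51
step 7: append 31 -> window=[27, 12, 51, 0, 31] -> max=51
step 8: append 51 -> window=[12, 51, 0, 31, 51] -> max=51
step 9: append 13 -> window=[51, 0, 31, 51, 13] -> max=51
step 10: append 44 -> window=[0, 31, 51, 13, 44] -> max=51
step 11: append 65 -> window=[31, 51, 13, 44, 65] -> max=65
step 12: append 28 -> window=[51, 13, 44, 65, 28] -> max=65
step 13: append 11 -> window=[13, 44, 65, 28, 11] -> max=65
step 14: append 59 -> window=[44, 65, 28, 11, 59] -> max=65
step 15: append 8 -> window=[65, 28, 11, 59, 8] -> max=65
step 16: append 56 -> window=[28, 11, 59, 8, 56] -> max=59

Answer: 51 51 51 51 51 51 65 65 65 65 65 59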